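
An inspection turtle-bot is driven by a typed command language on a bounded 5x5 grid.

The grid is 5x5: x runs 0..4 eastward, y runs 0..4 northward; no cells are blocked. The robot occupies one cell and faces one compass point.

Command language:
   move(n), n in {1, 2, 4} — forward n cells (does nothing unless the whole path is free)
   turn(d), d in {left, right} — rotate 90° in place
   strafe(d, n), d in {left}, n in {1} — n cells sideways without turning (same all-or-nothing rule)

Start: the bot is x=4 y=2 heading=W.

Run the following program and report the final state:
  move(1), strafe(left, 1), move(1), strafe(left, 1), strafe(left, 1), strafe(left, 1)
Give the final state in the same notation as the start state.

initial: x=4 y=2 heading=W
t=1 move(1) ⇒ x=3 y=2 heading=W
t=2 strafe(left, 1) ⇒ x=3 y=1 heading=W
t=3 move(1) ⇒ x=2 y=1 heading=W
t=4 strafe(left, 1) ⇒ x=2 y=0 heading=W
t=5 strafe(left, 1) ⇒ x=2 y=0 heading=W
t=6 strafe(left, 1) ⇒ x=2 y=0 heading=W

x=2 y=0 heading=W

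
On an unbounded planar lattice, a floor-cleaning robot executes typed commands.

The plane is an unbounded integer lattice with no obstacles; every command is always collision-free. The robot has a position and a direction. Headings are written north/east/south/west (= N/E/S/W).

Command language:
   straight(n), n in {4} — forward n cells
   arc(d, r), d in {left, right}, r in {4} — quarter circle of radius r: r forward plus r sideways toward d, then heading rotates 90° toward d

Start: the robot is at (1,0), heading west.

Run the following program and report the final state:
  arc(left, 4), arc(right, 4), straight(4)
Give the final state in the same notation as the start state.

at (-11,-8), heading west

start: at (1,0), heading west
1. arc(left, 4) → at (-3,-4), heading south
2. arc(right, 4) → at (-7,-8), heading west
3. straight(4) → at (-11,-8), heading west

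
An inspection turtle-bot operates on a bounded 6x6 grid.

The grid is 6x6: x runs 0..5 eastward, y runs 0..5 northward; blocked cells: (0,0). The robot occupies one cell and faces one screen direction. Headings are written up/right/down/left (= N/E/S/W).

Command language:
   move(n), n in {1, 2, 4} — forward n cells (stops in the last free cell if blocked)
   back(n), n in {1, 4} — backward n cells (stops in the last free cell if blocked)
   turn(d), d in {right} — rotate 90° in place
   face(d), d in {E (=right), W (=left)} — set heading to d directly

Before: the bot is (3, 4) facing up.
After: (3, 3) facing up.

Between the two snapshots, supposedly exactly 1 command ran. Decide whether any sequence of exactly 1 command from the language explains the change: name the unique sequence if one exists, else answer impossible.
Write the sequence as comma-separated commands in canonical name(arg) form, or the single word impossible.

back(1)

key: heading stays N — the single command does not turn
initial: (3, 4) facing up
t=1 back(1) ⇒ (3, 3) facing up
no rival 1-sequence matches.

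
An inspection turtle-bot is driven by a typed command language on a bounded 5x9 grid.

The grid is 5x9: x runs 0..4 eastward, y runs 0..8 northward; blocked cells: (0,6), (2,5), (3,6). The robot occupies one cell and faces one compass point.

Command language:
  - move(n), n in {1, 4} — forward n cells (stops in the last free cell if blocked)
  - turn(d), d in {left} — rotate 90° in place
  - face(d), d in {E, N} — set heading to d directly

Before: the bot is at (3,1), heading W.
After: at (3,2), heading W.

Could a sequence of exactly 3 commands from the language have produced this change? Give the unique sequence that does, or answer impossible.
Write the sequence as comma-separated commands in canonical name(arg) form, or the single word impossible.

face(N), move(1), turn(left)

key: heading stays W — rotations cancel among the 3 commands
t0: at (3,1), heading W
1. face(N) → at (3,1), heading N
2. move(1) → at (3,2), heading N
3. turn(left) → at (3,2), heading W
no rival 3-sequence matches.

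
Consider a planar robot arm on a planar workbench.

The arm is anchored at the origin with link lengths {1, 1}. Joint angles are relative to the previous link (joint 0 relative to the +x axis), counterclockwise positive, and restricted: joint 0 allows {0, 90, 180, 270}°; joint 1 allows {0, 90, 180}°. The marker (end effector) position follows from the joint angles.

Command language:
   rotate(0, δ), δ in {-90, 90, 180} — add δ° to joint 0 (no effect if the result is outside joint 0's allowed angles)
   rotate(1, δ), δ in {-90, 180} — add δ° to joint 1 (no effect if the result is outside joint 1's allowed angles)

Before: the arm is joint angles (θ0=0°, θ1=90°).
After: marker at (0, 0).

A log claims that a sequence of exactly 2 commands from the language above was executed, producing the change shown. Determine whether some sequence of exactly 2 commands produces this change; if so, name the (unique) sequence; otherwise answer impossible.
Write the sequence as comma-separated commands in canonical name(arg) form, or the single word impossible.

key: order matters: swapping rotate(1, -90) and rotate(1, 180) lands elsewhere
from: joint angles (θ0=0°, θ1=90°)
[1] after rotate(1, -90): joint angles (θ0=0°, θ1=0°)
[2] after rotate(1, 180): joint angles (θ0=0°, θ1=180°)
no rival 2-sequence matches.

rotate(1, -90), rotate(1, 180)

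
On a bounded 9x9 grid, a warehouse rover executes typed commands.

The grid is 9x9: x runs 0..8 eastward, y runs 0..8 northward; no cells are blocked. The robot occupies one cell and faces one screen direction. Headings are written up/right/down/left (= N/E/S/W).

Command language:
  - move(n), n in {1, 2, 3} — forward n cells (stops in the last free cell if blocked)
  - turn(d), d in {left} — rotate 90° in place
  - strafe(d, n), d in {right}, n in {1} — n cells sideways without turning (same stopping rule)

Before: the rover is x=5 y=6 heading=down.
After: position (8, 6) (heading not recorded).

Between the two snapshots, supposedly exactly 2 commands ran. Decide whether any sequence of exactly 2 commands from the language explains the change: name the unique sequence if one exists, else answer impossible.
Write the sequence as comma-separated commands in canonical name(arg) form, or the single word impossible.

turn(left), move(3)

key: running move(3) before turn(left) would end elsewhere — order is forced
start: x=5 y=6 heading=down
1. turn(left) → x=5 y=6 heading=right
2. move(3) → x=8 y=6 heading=right
no rival 2-sequence matches.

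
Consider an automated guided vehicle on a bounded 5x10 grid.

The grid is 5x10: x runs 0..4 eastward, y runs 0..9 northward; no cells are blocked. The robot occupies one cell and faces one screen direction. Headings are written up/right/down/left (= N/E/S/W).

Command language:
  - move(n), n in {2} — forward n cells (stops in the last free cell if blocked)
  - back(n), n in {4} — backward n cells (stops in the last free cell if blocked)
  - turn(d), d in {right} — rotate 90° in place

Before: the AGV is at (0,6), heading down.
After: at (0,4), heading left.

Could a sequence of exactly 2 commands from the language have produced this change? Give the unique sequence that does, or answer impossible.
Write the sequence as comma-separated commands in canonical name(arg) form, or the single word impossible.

move(2), turn(right)

key: cell and facing (now W) both changed — the 2 commands mix motion and turning
from: at (0,6), heading down
[1] after move(2): at (0,4), heading down
[2] after turn(right): at (0,4), heading left
no other 2-command option fits: unique.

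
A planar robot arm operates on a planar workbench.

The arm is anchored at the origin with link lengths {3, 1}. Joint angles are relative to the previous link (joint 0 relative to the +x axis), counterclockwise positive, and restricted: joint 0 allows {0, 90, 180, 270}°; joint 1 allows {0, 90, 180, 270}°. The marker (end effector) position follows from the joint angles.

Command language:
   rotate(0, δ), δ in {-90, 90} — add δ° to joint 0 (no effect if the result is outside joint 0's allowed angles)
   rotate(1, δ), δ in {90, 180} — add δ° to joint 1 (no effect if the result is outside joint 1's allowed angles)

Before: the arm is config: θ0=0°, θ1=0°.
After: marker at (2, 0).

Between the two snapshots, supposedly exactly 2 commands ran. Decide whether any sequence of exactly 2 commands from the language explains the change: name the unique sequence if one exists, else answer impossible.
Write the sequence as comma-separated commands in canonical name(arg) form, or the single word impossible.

rotate(1, 90), rotate(1, 90)

from: config: θ0=0°, θ1=0°
step 1 (rotate(1, 90)): config: θ0=0°, θ1=90°
step 2 (rotate(1, 90)): config: θ0=0°, θ1=180°
all 16 alternatives checked — unique.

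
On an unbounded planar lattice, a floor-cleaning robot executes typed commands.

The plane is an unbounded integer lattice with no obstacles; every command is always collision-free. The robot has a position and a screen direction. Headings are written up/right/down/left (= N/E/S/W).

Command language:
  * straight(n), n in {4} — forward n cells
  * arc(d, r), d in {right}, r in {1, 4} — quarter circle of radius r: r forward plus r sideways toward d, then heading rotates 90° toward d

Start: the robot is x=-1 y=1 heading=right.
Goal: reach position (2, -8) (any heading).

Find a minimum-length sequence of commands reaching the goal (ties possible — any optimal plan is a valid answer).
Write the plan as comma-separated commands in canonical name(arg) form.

begin: x=-1 y=1 heading=right
t=1 arc(right, 4) ⇒ x=3 y=-3 heading=down
t=2 straight(4) ⇒ x=3 y=-7 heading=down
t=3 arc(right, 1) ⇒ x=2 y=-8 heading=left
nothing shorter than 3 reaches the goal.

arc(right, 4), straight(4), arc(right, 1)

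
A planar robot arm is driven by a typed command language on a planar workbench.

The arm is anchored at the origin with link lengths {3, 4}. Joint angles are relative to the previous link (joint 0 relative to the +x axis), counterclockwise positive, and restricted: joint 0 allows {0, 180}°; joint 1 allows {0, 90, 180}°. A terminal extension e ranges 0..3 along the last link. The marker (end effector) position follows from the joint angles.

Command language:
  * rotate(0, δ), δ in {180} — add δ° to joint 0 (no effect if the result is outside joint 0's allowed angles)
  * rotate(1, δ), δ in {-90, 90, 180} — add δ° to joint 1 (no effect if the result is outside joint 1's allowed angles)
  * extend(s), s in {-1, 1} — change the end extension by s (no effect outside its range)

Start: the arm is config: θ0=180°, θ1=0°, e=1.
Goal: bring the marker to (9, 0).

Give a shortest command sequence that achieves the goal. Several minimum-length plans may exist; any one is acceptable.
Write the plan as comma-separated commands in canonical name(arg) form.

begin: config: θ0=180°, θ1=0°, e=1
t=1 rotate(0, 180) ⇒ config: θ0=0°, θ1=0°, e=1
t=2 extend(1) ⇒ config: θ0=0°, θ1=0°, e=2
no 1-step plan works, so 2 is optimal.

rotate(0, 180), extend(1)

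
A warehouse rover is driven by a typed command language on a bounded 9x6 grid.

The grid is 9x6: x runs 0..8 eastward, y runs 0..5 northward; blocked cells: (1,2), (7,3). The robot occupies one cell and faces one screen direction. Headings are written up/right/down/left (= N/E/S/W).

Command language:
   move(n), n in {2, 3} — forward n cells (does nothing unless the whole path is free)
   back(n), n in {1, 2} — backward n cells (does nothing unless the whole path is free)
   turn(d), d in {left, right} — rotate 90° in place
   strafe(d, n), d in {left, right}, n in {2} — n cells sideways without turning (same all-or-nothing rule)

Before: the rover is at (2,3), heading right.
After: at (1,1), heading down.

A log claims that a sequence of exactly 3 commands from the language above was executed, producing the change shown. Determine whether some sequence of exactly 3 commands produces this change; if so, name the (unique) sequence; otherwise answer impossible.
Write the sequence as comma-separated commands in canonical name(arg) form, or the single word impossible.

key: position moved to (1,1) AND the heading swung to S — translation plus rotation needed
begin: at (2,3), heading right
[1] after strafe(right, 2): at (2,1), heading right
[2] after back(1): at (1,1), heading right
[3] after turn(right): at (1,1), heading down
no other 3-command option fits: unique.

strafe(right, 2), back(1), turn(right)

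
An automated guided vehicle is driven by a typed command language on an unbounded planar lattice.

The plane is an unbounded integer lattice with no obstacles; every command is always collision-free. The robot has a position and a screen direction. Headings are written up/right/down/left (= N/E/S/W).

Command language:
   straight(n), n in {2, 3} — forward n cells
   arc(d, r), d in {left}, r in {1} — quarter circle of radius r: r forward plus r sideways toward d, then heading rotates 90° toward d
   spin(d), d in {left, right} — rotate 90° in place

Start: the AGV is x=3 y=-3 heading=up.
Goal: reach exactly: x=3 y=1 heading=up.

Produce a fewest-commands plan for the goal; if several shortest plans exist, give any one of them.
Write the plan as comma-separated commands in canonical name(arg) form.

straight(2), straight(2)

from: x=3 y=-3 heading=up
1. straight(2) → x=3 y=-1 heading=up
2. straight(2) → x=3 y=1 heading=up
nothing shorter than 2 reaches the goal.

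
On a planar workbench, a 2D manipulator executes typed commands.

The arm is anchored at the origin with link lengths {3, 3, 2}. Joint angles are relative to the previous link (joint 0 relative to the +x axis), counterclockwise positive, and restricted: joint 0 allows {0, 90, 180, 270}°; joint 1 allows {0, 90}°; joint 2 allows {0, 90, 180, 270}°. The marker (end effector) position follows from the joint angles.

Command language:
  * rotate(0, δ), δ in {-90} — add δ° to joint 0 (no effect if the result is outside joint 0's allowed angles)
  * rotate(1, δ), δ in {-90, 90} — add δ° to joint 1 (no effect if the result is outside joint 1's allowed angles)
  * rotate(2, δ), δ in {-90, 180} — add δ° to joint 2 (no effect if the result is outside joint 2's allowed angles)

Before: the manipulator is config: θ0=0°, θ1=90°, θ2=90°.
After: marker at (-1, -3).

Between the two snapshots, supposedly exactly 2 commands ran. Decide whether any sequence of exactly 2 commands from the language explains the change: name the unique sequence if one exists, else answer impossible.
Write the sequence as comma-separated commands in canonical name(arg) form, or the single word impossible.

rotate(0, -90), rotate(0, -90)

start: config: θ0=0°, θ1=90°, θ2=90°
[1] after rotate(0, -90): config: θ0=270°, θ1=90°, θ2=90°
[2] after rotate(0, -90): config: θ0=180°, θ1=90°, θ2=90°
no rival 2-sequence matches.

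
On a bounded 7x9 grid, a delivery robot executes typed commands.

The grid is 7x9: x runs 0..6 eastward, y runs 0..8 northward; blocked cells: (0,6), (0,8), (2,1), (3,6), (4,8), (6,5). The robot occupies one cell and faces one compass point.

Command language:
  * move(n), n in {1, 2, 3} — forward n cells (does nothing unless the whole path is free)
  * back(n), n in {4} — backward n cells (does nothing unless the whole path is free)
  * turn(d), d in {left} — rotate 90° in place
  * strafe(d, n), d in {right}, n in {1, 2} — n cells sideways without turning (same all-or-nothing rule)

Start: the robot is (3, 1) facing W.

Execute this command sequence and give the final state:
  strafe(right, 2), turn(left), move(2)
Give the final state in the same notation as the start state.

(3, 1) facing S

start: (3, 1) facing W
step 1 (strafe(right, 2)): (3, 3) facing W
step 2 (turn(left)): (3, 3) facing S
step 3 (move(2)): (3, 1) facing S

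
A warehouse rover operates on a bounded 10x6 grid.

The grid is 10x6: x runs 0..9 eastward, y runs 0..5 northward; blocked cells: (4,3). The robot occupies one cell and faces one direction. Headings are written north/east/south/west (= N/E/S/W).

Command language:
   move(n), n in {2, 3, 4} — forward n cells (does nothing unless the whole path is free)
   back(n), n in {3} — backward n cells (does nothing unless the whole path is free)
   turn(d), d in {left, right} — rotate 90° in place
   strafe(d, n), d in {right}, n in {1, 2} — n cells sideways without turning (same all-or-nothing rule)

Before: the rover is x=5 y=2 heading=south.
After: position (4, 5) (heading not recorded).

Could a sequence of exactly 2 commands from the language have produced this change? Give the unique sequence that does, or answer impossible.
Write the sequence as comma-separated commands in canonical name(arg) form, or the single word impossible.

key: order matters: swapping back(3) and strafe(right, 1) lands elsewhere
from: x=5 y=2 heading=south
1. back(3) → x=5 y=5 heading=south
2. strafe(right, 1) → x=4 y=5 heading=south
uniquely the one of 64 2-step routes that fits.

back(3), strafe(right, 1)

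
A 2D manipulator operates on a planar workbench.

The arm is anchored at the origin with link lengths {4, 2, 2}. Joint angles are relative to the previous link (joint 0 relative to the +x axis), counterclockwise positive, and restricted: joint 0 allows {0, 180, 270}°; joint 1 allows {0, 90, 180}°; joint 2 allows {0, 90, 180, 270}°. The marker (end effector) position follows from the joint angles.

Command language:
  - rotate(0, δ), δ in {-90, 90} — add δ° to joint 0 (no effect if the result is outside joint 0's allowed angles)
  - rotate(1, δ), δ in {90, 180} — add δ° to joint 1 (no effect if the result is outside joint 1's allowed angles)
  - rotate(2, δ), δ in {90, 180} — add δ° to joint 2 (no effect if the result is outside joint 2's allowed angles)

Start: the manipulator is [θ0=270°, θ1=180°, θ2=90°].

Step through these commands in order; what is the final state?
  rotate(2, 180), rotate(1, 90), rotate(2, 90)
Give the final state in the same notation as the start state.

[θ0=270°, θ1=180°, θ2=0°]

from: [θ0=270°, θ1=180°, θ2=90°]
[1] after rotate(2, 180): [θ0=270°, θ1=180°, θ2=270°]
[2] after rotate(1, 90): [θ0=270°, θ1=180°, θ2=270°]
[3] after rotate(2, 90): [θ0=270°, θ1=180°, θ2=0°]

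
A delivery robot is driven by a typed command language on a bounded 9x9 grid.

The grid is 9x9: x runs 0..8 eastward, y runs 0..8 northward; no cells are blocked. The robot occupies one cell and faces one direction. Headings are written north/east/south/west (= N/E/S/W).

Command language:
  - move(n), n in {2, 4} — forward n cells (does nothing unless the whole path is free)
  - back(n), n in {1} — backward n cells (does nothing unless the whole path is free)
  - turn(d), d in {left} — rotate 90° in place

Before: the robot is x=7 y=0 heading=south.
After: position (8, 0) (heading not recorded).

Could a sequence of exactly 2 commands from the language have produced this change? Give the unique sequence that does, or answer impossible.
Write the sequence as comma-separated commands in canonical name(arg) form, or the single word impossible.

checked all 2-command options: none fits.

impossible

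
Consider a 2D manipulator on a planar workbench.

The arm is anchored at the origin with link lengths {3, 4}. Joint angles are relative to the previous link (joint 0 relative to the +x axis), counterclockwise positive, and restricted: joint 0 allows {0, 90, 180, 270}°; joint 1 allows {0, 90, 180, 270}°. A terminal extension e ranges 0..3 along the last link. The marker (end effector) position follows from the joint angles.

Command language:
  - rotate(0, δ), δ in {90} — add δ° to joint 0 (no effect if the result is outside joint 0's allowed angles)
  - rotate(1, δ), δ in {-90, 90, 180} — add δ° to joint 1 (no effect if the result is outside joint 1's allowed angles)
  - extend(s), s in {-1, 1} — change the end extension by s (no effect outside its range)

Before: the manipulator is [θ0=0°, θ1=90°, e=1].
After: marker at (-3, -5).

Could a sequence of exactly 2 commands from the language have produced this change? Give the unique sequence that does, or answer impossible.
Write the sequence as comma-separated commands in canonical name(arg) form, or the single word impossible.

begin: [θ0=0°, θ1=90°, e=1]
t=1 rotate(0, 90) ⇒ [θ0=90°, θ1=90°, e=1]
t=2 rotate(0, 90) ⇒ [θ0=180°, θ1=90°, e=1]
no rival 2-sequence matches.

rotate(0, 90), rotate(0, 90)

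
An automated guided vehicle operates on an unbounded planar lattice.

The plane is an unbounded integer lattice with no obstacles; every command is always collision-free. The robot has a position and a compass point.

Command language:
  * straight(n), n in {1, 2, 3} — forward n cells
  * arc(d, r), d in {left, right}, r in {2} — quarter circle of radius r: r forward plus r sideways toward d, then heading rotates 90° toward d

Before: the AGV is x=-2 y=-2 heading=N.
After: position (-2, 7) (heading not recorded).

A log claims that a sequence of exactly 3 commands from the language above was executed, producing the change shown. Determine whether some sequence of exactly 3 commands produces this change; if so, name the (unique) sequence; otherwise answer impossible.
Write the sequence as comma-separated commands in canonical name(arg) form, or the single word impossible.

begin: x=-2 y=-2 heading=N
1. straight(3) → x=-2 y=1 heading=N
2. straight(3) → x=-2 y=4 heading=N
3. straight(3) → x=-2 y=7 heading=N
all 125 alternatives checked — unique.

straight(3), straight(3), straight(3)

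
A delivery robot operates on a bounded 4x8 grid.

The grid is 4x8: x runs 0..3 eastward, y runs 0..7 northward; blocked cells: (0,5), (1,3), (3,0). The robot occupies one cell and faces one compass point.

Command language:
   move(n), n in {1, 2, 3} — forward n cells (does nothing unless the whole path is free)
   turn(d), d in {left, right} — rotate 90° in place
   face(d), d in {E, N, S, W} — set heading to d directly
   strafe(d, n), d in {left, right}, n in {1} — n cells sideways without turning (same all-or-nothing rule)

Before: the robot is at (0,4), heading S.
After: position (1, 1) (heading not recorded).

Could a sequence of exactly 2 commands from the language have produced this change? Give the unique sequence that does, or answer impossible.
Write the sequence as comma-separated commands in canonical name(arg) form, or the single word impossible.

move(3), strafe(left, 1)

key: order matters: swapping move(3) and strafe(left, 1) lands elsewhere
t0: at (0,4), heading S
[1] after move(3): at (0,1), heading S
[2] after strafe(left, 1): at (1,1), heading S
no other 2-command option fits: unique.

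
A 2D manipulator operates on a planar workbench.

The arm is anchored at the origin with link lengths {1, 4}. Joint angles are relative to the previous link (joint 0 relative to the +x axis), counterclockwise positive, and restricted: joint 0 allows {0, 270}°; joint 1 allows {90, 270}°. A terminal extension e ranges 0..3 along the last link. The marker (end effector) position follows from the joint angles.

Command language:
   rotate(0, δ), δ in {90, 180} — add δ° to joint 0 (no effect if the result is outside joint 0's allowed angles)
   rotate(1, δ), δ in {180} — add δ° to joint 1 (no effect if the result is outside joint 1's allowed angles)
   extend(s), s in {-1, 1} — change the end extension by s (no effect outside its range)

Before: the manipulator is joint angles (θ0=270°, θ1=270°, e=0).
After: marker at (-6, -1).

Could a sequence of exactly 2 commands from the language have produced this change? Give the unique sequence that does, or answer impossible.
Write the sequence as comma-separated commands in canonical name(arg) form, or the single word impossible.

extend(1), extend(1)

t0: joint angles (θ0=270°, θ1=270°, e=0)
[1] after extend(1): joint angles (θ0=270°, θ1=270°, e=1)
[2] after extend(1): joint angles (θ0=270°, θ1=270°, e=2)
all 25 alternatives checked — unique.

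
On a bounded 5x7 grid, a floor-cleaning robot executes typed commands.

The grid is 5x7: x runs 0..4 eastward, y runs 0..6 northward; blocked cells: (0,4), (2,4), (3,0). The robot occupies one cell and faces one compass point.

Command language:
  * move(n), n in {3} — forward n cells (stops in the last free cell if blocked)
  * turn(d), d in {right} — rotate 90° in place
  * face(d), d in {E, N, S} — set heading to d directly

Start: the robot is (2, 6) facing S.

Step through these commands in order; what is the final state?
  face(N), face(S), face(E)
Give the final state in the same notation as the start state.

(2, 6) facing E

from: (2, 6) facing S
t=1 face(N) ⇒ (2, 6) facing N
t=2 face(S) ⇒ (2, 6) facing S
t=3 face(E) ⇒ (2, 6) facing E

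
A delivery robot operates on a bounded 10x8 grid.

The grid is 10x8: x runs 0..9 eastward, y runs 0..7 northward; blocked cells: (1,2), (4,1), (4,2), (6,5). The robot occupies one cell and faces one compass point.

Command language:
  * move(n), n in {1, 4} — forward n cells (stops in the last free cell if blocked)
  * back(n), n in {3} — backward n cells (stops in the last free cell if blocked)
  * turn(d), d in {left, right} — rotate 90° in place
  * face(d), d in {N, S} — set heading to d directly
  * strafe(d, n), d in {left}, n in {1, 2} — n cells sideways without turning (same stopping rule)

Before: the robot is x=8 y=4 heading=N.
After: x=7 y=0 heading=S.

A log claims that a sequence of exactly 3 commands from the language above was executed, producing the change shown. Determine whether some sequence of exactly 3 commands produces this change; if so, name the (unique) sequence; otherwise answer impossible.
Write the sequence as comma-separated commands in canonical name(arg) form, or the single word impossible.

strafe(left, 1), face(S), move(4)

key: position moved to (7,0) AND the heading swung to S — translation plus rotation needed
from: x=8 y=4 heading=N
1. strafe(left, 1) → x=7 y=4 heading=N
2. face(S) → x=7 y=4 heading=S
3. move(4) → x=7 y=0 heading=S
all 729 alternatives checked — unique.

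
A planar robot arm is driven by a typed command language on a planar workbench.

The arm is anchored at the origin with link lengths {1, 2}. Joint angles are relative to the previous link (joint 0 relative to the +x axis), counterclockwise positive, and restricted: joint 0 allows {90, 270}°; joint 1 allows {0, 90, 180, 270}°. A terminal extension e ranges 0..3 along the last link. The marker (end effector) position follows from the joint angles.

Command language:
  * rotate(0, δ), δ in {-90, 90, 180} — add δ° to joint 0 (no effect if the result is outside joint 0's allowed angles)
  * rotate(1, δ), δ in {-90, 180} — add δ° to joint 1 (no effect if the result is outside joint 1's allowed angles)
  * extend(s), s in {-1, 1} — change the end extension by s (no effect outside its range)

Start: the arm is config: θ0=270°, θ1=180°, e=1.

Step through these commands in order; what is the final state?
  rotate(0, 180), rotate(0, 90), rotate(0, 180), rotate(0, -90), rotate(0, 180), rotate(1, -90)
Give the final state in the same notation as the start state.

config: θ0=90°, θ1=90°, e=1

begin: config: θ0=270°, θ1=180°, e=1
t=1 rotate(0, 180) ⇒ config: θ0=90°, θ1=180°, e=1
t=2 rotate(0, 90) ⇒ config: θ0=90°, θ1=180°, e=1
t=3 rotate(0, 180) ⇒ config: θ0=270°, θ1=180°, e=1
t=4 rotate(0, -90) ⇒ config: θ0=270°, θ1=180°, e=1
t=5 rotate(0, 180) ⇒ config: θ0=90°, θ1=180°, e=1
t=6 rotate(1, -90) ⇒ config: θ0=90°, θ1=90°, e=1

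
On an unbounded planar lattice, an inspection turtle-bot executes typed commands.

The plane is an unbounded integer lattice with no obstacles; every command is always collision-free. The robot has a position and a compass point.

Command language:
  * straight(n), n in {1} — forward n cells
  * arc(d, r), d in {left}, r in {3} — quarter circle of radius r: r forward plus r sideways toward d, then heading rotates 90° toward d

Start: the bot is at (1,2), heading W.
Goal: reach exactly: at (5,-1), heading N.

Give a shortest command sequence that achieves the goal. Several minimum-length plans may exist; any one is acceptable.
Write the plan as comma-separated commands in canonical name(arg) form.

start: at (1,2), heading W
1. arc(left, 3) → at (-2,-1), heading S
2. arc(left, 3) → at (1,-4), heading E
3. straight(1) → at (2,-4), heading E
4. arc(left, 3) → at (5,-1), heading N
minimal: 4 command(s), checked below 4.

arc(left, 3), arc(left, 3), straight(1), arc(left, 3)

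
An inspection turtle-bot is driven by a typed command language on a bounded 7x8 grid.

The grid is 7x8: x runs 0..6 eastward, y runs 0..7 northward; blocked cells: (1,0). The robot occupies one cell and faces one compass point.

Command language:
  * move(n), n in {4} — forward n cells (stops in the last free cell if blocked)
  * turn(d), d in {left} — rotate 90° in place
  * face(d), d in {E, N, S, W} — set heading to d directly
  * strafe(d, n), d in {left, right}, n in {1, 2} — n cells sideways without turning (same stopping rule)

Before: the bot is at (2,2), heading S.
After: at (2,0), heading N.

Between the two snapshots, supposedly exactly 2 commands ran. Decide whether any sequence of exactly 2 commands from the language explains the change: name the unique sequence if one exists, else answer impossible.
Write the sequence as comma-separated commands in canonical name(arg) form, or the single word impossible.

move(4), face(N)

key: position moved to (2,0) AND the heading swung to N — translation plus rotation needed
from: at (2,2), heading S
[1] after move(4): at (2,0), heading S
[2] after face(N): at (2,0), heading N
no rival 2-sequence matches.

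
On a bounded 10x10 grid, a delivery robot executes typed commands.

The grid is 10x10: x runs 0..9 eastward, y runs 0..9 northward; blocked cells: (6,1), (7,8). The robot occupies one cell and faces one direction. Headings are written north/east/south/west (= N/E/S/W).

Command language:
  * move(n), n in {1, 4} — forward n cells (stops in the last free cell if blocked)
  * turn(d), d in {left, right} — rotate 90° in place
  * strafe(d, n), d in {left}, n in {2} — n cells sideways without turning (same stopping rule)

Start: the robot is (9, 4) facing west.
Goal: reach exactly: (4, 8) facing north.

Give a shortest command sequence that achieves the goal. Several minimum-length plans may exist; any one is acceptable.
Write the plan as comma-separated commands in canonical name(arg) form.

t0: (9, 4) facing west
step 1 (move(1)): (8, 4) facing west
step 2 (move(4)): (4, 4) facing west
step 3 (turn(right)): (4, 4) facing north
step 4 (move(4)): (4, 8) facing north
minimal: 4 command(s), checked below 4.

move(1), move(4), turn(right), move(4)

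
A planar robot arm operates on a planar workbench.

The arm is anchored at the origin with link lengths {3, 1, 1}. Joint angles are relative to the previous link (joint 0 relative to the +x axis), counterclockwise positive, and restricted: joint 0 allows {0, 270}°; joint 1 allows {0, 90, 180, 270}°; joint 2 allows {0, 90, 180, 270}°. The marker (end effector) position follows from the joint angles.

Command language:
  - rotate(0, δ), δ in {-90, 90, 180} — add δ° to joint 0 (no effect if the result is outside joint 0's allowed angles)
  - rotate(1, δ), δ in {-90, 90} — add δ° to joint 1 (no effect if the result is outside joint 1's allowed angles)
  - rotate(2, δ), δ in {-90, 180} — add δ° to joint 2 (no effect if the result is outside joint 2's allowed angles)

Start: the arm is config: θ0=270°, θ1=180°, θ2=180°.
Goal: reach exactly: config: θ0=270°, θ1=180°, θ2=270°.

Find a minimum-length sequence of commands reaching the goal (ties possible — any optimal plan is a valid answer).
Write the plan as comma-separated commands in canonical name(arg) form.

rotate(2, -90), rotate(2, 180)

t0: config: θ0=270°, θ1=180°, θ2=180°
[1] after rotate(2, -90): config: θ0=270°, θ1=180°, θ2=90°
[2] after rotate(2, 180): config: θ0=270°, θ1=180°, θ2=270°
shorter routes all fall short; 2 is best.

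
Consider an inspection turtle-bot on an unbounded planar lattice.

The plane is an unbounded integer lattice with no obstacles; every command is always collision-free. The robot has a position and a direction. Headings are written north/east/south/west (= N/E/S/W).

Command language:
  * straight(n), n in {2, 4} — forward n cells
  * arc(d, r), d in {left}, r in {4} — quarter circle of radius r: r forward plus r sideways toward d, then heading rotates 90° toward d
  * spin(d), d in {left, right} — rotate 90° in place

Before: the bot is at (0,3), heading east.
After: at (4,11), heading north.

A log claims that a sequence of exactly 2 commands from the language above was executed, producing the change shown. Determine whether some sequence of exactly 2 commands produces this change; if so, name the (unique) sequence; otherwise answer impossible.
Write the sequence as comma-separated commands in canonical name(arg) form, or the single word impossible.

key: order matters: swapping arc(left, 4) and straight(4) lands elsewhere
initial: at (0,3), heading east
[1] after arc(left, 4): at (4,7), heading north
[2] after straight(4): at (4,11), heading north
uniquely the one of 25 2-step routes that fits.

arc(left, 4), straight(4)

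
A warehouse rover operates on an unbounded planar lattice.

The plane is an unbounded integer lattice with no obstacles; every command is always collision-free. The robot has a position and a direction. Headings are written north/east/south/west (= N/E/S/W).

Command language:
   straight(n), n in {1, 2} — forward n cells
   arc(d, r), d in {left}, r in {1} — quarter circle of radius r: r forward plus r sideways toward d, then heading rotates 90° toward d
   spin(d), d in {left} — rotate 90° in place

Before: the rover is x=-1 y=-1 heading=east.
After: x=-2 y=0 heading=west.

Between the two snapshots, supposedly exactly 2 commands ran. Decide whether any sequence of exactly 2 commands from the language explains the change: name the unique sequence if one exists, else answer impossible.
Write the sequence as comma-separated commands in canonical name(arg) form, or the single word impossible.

key: cell and facing (now W) both changed — the 2 commands mix motion and turning
begin: x=-1 y=-1 heading=east
step 1 (spin(left)): x=-1 y=-1 heading=north
step 2 (arc(left, 1)): x=-2 y=0 heading=west
no rival 2-sequence matches.

spin(left), arc(left, 1)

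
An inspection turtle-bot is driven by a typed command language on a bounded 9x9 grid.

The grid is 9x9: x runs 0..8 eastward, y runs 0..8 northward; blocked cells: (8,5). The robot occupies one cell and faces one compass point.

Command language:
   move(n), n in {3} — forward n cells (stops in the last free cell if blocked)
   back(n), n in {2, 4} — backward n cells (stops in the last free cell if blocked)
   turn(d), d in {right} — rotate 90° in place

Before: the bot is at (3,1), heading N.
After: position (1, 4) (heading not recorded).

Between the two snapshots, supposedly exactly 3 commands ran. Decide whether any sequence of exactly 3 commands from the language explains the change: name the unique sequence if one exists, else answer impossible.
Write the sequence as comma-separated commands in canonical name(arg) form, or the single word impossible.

move(3), turn(right), back(2)

key: order matters: swapping move(3) and back(2) lands elsewhere
t0: at (3,1), heading N
step 1 (move(3)): at (3,4), heading N
step 2 (turn(right)): at (3,4), heading E
step 3 (back(2)): at (1,4), heading E
all 64 alternatives checked — unique.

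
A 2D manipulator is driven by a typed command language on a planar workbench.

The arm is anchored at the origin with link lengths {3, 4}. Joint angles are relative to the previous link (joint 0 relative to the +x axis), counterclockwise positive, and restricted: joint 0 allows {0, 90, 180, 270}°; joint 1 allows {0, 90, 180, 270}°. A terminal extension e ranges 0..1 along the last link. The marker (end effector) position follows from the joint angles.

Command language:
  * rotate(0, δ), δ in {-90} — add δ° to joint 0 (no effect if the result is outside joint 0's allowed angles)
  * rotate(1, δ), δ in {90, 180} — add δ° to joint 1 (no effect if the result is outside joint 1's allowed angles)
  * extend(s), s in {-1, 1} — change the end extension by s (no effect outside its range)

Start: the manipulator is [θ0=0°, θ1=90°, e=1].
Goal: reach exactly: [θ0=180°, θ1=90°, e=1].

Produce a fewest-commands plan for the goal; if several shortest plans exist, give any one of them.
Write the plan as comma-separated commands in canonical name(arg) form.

rotate(0, -90), rotate(0, -90)

start: [θ0=0°, θ1=90°, e=1]
step 1 (rotate(0, -90)): [θ0=270°, θ1=90°, e=1]
step 2 (rotate(0, -90)): [θ0=180°, θ1=90°, e=1]
minimal: 2 command(s), checked below 2.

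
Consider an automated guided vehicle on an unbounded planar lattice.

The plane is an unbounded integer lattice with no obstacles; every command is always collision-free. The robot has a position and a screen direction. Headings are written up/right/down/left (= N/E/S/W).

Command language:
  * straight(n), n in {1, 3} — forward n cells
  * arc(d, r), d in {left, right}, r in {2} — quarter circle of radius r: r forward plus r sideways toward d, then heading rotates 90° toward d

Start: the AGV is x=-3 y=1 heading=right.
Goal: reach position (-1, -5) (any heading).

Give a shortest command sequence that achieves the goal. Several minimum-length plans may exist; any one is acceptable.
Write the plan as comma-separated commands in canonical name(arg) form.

from: x=-3 y=1 heading=right
t=1 arc(right, 2) ⇒ x=-1 y=-1 heading=down
t=2 straight(3) ⇒ x=-1 y=-4 heading=down
t=3 straight(1) ⇒ x=-1 y=-5 heading=down
nothing shorter than 3 reaches the goal.

arc(right, 2), straight(3), straight(1)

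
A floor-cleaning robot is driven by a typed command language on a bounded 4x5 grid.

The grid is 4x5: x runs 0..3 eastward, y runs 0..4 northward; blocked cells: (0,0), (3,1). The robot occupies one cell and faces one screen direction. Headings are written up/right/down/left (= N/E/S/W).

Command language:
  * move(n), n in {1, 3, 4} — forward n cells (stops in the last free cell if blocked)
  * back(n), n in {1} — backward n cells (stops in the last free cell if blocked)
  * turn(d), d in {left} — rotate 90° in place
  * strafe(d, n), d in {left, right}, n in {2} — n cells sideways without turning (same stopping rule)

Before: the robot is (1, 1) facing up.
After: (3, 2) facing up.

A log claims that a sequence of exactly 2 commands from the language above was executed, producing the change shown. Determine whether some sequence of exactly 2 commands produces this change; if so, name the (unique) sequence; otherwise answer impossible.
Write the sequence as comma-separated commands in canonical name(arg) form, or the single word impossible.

move(1), strafe(right, 2)

key: running strafe(right, 2) before move(1) would end elsewhere — order is forced
begin: (1, 1) facing up
step 1 (move(1)): (1, 2) facing up
step 2 (strafe(right, 2)): (3, 2) facing up
all 49 alternatives checked — unique.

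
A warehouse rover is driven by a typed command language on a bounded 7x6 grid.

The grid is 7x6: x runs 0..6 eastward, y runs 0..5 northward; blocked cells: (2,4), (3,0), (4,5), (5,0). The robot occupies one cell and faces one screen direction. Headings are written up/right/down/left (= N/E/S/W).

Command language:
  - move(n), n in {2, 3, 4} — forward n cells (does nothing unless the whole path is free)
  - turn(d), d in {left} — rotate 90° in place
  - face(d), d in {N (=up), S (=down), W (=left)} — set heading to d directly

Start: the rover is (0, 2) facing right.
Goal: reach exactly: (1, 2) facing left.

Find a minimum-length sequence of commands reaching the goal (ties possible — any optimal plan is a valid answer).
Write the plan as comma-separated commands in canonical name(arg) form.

move(4), face(W), move(3)

t0: (0, 2) facing right
step 1 (move(4)): (4, 2) facing right
step 2 (face(W)): (4, 2) facing left
step 3 (move(3)): (1, 2) facing left
minimal: 3 command(s), checked below 3.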